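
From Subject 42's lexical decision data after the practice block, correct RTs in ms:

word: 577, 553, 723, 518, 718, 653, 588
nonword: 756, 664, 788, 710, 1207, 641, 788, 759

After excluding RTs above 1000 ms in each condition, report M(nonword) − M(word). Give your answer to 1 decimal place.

nonword: exclude 1207
M(word) = 4330/7 = 618.571
M(nonword) = 5106/7 = 729.429
Difference = 729.429 − 618.571 = 110.857 ms

110.9 ms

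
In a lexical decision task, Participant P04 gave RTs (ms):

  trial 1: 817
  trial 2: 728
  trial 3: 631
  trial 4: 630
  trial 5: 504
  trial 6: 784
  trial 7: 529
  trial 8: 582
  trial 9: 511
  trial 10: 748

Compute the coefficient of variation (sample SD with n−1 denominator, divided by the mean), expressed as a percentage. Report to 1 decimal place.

n = 10, Σ = 6464, M = 646.4000
Σ(x−M)² = 122066.400; s = √(122066.400/9) = 116.4600
CV = 116.4600 / 646.4000 = 0.18017 = 18.017%

18.0%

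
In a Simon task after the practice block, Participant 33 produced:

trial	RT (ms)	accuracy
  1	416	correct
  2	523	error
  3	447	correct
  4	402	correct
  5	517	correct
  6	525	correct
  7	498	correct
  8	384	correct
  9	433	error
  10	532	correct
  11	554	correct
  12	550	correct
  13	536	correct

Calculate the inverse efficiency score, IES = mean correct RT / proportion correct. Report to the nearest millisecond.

Correct trials (n=11): 416, 447, 402, 517, 525, 498, 384, 532, 554, 550, 536
Mean correct RT = 5361/11 = 487.3636 ms
Proportion correct = 11/13
IES = 487.3636 / (11/13) = 575.975 ms

576 ms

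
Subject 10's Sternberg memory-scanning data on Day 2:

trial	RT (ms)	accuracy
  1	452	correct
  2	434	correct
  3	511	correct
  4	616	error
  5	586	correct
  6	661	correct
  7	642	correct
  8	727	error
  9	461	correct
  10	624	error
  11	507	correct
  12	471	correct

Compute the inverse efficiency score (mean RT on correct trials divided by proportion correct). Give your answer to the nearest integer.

700 ms

Correct trials (n=9): 452, 434, 511, 586, 661, 642, 461, 507, 471
Mean correct RT = 4725/9 = 525.0000 ms
Proportion correct = 9/12
IES = 525.0000 / (9/12) = 700.000 ms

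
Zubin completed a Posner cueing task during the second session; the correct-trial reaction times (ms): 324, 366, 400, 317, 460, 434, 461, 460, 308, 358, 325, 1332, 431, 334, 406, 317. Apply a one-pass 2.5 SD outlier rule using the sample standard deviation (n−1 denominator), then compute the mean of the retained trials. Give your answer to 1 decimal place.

n = 16, ΣRT = 7033, M = 439.562
Σ(x−M)² = 897573.94; s = √(897573.94/15) = 244.619
Cutoffs: 439.562 ± 2.5·244.619 → [-172.0, 1051.1]
Outside: 1332 → excluded.
Retained (n=15): Σ = 5701, mean = 5701/15 = 380.067

380.1 ms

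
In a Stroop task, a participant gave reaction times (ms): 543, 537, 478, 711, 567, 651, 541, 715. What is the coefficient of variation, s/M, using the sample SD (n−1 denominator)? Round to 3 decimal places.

0.149

n = 8, Σ = 4743, M = 592.8750
Σ(x−M)² = 54412.875; s = √(54412.875/7) = 88.1661
CV = 88.1661 / 592.8750 = 0.14871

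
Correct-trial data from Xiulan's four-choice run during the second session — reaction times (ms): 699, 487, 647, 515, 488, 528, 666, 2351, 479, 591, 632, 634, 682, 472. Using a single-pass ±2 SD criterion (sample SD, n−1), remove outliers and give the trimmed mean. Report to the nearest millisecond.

n = 14, ΣRT = 9871, M = 705.071
Σ(x−M)² = 3005538.93; s = √(3005538.93/13) = 480.828
Cutoffs: 705.071 ± 2·480.828 → [-256.6, 1666.7]
Outside: 2351 → excluded.
Retained (n=13): Σ = 7520, mean = 7520/13 = 578.462

578 ms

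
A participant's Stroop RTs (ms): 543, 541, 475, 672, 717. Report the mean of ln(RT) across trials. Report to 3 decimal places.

ln(RT): 6.2971, 6.2934, 6.1633, 6.5103, 6.5751
Σ ln(RT) = 31.8392
Mean = 31.8392/5 = 6.36784

6.368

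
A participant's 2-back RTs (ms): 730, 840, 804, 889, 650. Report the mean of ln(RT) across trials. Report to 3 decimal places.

ln(RT): 6.5930, 6.7334, 6.6896, 6.7901, 6.4770
Σ ln(RT) = 33.2831
Mean = 33.2831/5 = 6.65662

6.657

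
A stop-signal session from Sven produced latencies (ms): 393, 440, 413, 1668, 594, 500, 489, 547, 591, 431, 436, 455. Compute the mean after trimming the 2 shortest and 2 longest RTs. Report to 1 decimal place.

486.1 ms

Sorted: 393, 413, 431, 436, 440, 455, 489, 500, 547, 591, 594, 1668
Drop lowest 2 (393, 413) and highest 2 (594, 1668)
Remaining (n=8): Σ = 3889, mean = 3889/8 = 486.125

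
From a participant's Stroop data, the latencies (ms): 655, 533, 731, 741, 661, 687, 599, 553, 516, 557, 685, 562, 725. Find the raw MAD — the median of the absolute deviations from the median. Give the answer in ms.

76 ms

Sorted: 516, 533, 553, 557, 562, 599, 655, 661, 685, 687, 725, 731, 741 → median = 655
|x − 655|: 0, 122, 76, 86, 6, 32, 56, 102, 139, 98, 30, 93, 70
Sorted deviations: 0, 6, 30, 32, 56, 70, 76, 86, 93, 98, 102, 122, 139 → MAD = 76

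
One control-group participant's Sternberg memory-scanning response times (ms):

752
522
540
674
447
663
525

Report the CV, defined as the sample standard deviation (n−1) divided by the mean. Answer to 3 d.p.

n = 7, Σ = 4123, M = 589.0000
Σ(x−M)² = 70420.000; s = √(70420.000/6) = 108.3359
CV = 108.3359 / 589.0000 = 0.18393

0.184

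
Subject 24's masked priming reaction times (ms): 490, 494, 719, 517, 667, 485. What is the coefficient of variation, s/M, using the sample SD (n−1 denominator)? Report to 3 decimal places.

0.184

n = 6, Σ = 3372, M = 562.0000
Σ(x−M)² = 53436.000; s = √(53436.000/5) = 103.3789
CV = 103.3789 / 562.0000 = 0.18395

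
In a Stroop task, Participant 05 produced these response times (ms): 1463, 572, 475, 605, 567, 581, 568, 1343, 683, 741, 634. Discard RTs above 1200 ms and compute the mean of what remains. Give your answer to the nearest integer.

603 ms

Excluded: 1343, 1463
Retained (n=9): Σ = 5426
Mean = 5426/9 = 602.8889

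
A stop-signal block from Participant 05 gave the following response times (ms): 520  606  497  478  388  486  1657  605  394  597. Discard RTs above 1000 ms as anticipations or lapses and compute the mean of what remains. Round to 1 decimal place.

507.9 ms

Excluded: 1657
Retained (n=9): Σ = 4571
Mean = 4571/9 = 507.8889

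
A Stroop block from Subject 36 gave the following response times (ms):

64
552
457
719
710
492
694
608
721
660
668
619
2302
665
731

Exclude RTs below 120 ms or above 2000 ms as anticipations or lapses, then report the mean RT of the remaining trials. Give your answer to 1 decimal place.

638.2 ms

Excluded: 64, 2302
Retained (n=13): Σ = 8296
Mean = 8296/13 = 638.1538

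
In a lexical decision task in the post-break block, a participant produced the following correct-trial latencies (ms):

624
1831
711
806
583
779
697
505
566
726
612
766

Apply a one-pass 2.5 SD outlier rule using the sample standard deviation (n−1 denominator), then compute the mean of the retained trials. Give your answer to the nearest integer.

n = 12, ΣRT = 9206, M = 767.167
Σ(x−M)² = 1330853.67; s = √(1330853.67/11) = 347.831
Cutoffs: 767.167 ± 2.5·347.831 → [-102.4, 1636.7]
Outside: 1831 → excluded.
Retained (n=11): Σ = 7375, mean = 7375/11 = 670.455

670 ms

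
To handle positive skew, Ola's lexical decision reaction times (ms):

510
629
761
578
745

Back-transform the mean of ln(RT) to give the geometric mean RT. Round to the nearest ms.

637 ms

ln(RT): 6.2344, 6.4441, 6.6346, 6.3596, 6.6134
Mean ln(RT) = 32.2861/5 = 6.45723
Geometric mean = exp(6.45723) = 637.29 ms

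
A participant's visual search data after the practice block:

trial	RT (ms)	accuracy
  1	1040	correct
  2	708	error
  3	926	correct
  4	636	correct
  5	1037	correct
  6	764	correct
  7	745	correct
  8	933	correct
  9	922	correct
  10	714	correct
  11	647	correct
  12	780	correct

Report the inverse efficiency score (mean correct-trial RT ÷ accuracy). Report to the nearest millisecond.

Correct trials (n=11): 1040, 926, 636, 1037, 764, 745, 933, 922, 714, 647, 780
Mean correct RT = 9144/11 = 831.2727 ms
Proportion correct = 11/12
IES = 831.2727 / (11/12) = 906.843 ms

907 ms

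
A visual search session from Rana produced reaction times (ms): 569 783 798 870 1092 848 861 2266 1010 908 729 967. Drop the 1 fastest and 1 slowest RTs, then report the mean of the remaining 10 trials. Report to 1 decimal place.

Sorted: 569, 729, 783, 798, 848, 861, 870, 908, 967, 1010, 1092, 2266
Drop lowest 1 (569) and highest 1 (2266)
Remaining (n=10): Σ = 8866, mean = 8866/10 = 886.600

886.6 ms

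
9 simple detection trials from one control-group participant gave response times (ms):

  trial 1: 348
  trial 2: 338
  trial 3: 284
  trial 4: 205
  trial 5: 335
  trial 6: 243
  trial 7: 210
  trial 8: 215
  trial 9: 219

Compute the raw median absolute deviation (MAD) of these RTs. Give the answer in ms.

Sorted: 205, 210, 215, 219, 243, 284, 335, 338, 348 → median = 243
|x − 243|: 105, 95, 41, 38, 92, 0, 33, 28, 24
Sorted deviations: 0, 24, 28, 33, 38, 41, 92, 95, 105 → MAD = 38

38 ms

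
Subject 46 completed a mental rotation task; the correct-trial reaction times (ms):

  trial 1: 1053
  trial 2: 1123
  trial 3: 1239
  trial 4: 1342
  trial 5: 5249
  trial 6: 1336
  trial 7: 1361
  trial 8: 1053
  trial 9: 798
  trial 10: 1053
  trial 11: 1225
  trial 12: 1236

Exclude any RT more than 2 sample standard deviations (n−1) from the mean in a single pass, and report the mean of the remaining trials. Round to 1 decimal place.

n = 12, ΣRT = 18068, M = 1505.667
Σ(x−M)² = 15573598.67; s = √(15573598.67/11) = 1189.866
Cutoffs: 1505.667 ± 2·1189.866 → [-874.1, 3885.4]
Outside: 5249 → excluded.
Retained (n=11): Σ = 12819, mean = 12819/11 = 1165.364

1165.4 ms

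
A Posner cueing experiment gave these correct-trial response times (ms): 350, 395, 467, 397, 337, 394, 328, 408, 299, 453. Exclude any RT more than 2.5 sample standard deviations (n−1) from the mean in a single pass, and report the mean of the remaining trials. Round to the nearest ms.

383 ms

n = 10, ΣRT = 3828, M = 382.800
Σ(x−M)² = 26327.60; s = √(26327.60/9) = 54.086
Cutoffs: 382.800 ± 2.5·54.086 → [247.6, 518.0]
No RTs fall outside the cutoffs; all 10 retained. Mean = 3828/10 = 382.800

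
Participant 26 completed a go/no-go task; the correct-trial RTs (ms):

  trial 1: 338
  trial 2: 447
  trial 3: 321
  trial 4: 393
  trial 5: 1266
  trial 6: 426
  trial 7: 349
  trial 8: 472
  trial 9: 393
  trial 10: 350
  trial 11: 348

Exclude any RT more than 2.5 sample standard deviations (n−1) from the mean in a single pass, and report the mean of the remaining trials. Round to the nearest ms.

384 ms

n = 11, ΣRT = 5103, M = 463.909
Σ(x−M)² = 731084.91; s = √(731084.91/10) = 270.386
Cutoffs: 463.909 ± 2.5·270.386 → [-212.1, 1139.9]
Outside: 1266 → excluded.
Retained (n=10): Σ = 3837, mean = 3837/10 = 383.700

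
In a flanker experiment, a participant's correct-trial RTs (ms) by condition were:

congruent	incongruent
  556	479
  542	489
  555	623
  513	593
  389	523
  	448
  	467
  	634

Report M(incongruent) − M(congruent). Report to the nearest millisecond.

M(congruent) = 2555/5 = 511.000
M(incongruent) = 4256/8 = 532.000
Difference = 532.000 − 511.000 = 21.000 ms

21 ms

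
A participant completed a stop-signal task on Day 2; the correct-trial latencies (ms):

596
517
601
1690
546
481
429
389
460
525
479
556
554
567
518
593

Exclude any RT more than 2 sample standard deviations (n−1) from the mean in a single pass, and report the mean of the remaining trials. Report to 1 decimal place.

520.7 ms

n = 16, ΣRT = 9501, M = 593.812
Σ(x−M)² = 1337012.44; s = √(1337012.44/15) = 298.553
Cutoffs: 593.812 ± 2·298.553 → [-3.3, 1190.9]
Outside: 1690 → excluded.
Retained (n=15): Σ = 7811, mean = 7811/15 = 520.733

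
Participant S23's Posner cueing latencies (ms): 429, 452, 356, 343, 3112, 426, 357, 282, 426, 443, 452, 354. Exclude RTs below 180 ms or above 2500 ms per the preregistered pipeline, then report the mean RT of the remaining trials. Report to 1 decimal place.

Excluded: 3112
Retained (n=11): Σ = 4320
Mean = 4320/11 = 392.7273

392.7 ms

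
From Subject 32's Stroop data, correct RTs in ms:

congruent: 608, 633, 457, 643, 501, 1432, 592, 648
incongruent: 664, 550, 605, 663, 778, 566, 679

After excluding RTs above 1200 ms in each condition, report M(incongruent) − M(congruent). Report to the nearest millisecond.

60 ms

congruent: exclude 1432
M(congruent) = 4082/7 = 583.143
M(incongruent) = 4505/7 = 643.571
Difference = 643.571 − 583.143 = 60.429 ms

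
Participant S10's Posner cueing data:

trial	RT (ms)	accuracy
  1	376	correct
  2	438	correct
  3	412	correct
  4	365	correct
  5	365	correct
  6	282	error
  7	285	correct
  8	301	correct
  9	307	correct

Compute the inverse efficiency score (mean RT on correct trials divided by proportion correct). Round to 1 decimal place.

Correct trials (n=8): 376, 438, 412, 365, 365, 285, 301, 307
Mean correct RT = 2849/8 = 356.1250 ms
Proportion correct = 8/9
IES = 356.1250 / (8/9) = 400.641 ms

400.6 ms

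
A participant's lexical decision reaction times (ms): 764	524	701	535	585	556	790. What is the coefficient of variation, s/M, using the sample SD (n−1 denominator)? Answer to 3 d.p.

n = 7, Σ = 4455, M = 636.4286
Σ(x−M)² = 76069.714; s = √(76069.714/6) = 112.5979
CV = 112.5979 / 636.4286 = 0.17692

0.177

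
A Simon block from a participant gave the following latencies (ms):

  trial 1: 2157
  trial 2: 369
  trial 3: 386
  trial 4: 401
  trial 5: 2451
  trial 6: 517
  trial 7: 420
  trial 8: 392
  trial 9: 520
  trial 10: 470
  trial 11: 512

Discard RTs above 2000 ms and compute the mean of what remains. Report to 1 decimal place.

Excluded: 2157, 2451
Retained (n=9): Σ = 3987
Mean = 3987/9 = 443.0000

443.0 ms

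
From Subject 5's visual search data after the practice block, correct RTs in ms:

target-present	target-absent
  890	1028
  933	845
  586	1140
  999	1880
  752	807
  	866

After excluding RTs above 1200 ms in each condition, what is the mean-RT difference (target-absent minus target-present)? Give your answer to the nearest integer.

target-absent: exclude 1880
M(target-present) = 4160/5 = 832.000
M(target-absent) = 4686/5 = 937.200
Difference = 937.200 − 832.000 = 105.200 ms

105 ms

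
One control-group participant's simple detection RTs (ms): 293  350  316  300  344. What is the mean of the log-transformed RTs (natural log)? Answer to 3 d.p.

5.768

ln(RT): 5.6802, 5.8579, 5.7557, 5.7038, 5.8406
Σ ln(RT) = 28.8383
Mean = 28.8383/5 = 5.76765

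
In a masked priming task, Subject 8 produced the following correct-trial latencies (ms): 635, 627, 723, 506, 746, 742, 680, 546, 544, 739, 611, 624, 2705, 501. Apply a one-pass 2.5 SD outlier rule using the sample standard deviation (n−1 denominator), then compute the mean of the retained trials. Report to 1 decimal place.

632.6 ms

n = 14, ΣRT = 10929, M = 780.643
Σ(x−M)² = 4083849.21; s = √(4083849.21/13) = 560.484
Cutoffs: 780.643 ± 2.5·560.484 → [-620.6, 2181.9]
Outside: 2705 → excluded.
Retained (n=13): Σ = 8224, mean = 8224/13 = 632.615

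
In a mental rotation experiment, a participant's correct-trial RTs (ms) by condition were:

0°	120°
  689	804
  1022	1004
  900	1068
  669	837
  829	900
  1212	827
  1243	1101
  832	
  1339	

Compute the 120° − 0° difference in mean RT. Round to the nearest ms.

-36 ms

M(0°) = 8735/9 = 970.556
M(120°) = 6541/7 = 934.429
Difference = 934.429 − 970.556 = -36.127 ms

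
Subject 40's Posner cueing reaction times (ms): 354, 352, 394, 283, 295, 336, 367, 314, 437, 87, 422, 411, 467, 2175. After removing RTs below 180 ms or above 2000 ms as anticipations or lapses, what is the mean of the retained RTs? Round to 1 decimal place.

Excluded: 87, 2175
Retained (n=12): Σ = 4432
Mean = 4432/12 = 369.3333

369.3 ms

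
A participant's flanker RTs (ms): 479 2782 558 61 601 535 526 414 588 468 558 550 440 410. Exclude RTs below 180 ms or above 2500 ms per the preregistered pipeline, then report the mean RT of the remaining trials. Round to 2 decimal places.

510.58 ms

Excluded: 61, 2782
Retained (n=12): Σ = 6127
Mean = 6127/12 = 510.5833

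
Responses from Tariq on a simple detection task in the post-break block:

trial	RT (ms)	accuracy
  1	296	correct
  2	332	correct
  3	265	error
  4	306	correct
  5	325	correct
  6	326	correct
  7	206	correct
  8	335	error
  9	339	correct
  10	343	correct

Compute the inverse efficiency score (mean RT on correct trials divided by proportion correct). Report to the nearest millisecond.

386 ms

Correct trials (n=8): 296, 332, 306, 325, 326, 206, 339, 343
Mean correct RT = 2473/8 = 309.1250 ms
Proportion correct = 8/10
IES = 309.1250 / (8/10) = 386.406 ms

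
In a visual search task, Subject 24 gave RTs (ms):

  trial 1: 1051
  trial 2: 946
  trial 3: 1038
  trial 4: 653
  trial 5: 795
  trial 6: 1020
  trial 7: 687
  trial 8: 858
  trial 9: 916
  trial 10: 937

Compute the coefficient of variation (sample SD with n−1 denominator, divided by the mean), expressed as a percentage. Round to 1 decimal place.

15.8%

n = 10, Σ = 8901, M = 890.1000
Σ(x−M)² = 178172.900; s = √(178172.900/9) = 140.7018
CV = 140.7018 / 890.1000 = 0.15807 = 15.807%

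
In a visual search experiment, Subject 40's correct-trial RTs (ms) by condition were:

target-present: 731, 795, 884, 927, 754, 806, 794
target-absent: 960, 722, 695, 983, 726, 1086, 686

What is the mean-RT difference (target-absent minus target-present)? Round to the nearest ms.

M(target-present) = 5691/7 = 813.000
M(target-absent) = 5858/7 = 836.857
Difference = 836.857 − 813.000 = 23.857 ms

24 ms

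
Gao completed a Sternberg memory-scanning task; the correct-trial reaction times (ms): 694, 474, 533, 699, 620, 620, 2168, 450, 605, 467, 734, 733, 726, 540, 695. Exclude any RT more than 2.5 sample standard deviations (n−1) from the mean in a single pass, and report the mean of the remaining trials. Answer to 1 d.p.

613.6 ms

n = 15, ΣRT = 10758, M = 717.200
Σ(x−M)² = 2396748.40; s = √(2396748.40/14) = 413.759
Cutoffs: 717.200 ± 2.5·413.759 → [-317.2, 1751.6]
Outside: 2168 → excluded.
Retained (n=14): Σ = 8590, mean = 8590/14 = 613.571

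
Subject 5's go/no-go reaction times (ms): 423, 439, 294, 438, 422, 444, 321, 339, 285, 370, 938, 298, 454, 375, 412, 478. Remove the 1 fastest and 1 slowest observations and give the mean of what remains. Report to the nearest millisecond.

393 ms

Sorted: 285, 294, 298, 321, 339, 370, 375, 412, 422, 423, 438, 439, 444, 454, 478, 938
Drop lowest 1 (285) and highest 1 (938)
Remaining (n=14): Σ = 5507, mean = 5507/14 = 393.357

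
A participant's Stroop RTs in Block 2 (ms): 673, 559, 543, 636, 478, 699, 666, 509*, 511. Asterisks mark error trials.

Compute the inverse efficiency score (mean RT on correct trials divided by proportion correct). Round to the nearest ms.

670 ms

Correct trials (n=8): 673, 559, 543, 636, 478, 699, 666, 511
Mean correct RT = 4765/8 = 595.6250 ms
Proportion correct = 8/9
IES = 595.6250 / (8/9) = 670.078 ms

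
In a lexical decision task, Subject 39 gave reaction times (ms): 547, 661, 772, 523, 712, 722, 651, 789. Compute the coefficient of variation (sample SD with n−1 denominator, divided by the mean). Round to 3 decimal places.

0.145

n = 8, Σ = 5377, M = 672.1250
Σ(x−M)² = 66176.875; s = √(66176.875/7) = 97.2309
CV = 97.2309 / 672.1250 = 0.14466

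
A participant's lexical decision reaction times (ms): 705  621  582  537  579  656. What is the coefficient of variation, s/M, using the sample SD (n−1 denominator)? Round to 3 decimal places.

0.099

n = 6, Σ = 3680, M = 613.3333
Σ(x−M)² = 18269.333; s = √(18269.333/5) = 60.4472
CV = 60.4472 / 613.3333 = 0.09856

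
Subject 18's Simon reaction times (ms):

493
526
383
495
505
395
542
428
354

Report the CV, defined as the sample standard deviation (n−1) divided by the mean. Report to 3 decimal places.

0.150

n = 9, Σ = 4121, M = 457.8889
Σ(x−M)² = 37792.889; s = √(37792.889/8) = 68.7322
CV = 68.7322 / 457.8889 = 0.15011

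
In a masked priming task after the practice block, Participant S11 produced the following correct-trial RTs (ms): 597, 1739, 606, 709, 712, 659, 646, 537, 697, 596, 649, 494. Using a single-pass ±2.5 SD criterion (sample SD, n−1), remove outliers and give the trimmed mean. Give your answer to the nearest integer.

n = 12, ΣRT = 8641, M = 720.083
Σ(x−M)² = 1181378.92; s = √(1181378.92/11) = 327.716
Cutoffs: 720.083 ± 2.5·327.716 → [-99.2, 1539.4]
Outside: 1739 → excluded.
Retained (n=11): Σ = 6902, mean = 6902/11 = 627.455

627 ms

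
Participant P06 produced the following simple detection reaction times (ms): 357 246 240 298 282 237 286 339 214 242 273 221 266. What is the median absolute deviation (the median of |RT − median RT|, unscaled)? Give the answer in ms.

Sorted: 214, 221, 237, 240, 242, 246, 266, 273, 282, 286, 298, 339, 357 → median = 266
|x − 266|: 91, 20, 26, 32, 16, 29, 20, 73, 52, 24, 7, 45, 0
Sorted deviations: 0, 7, 16, 20, 20, 24, 26, 29, 32, 45, 52, 73, 91 → MAD = 26

26 ms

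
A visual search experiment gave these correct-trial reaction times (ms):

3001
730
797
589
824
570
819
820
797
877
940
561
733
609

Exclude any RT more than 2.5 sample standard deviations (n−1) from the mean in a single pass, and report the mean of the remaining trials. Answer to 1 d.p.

743.5 ms

n = 14, ΣRT = 12667, M = 904.786
Σ(x−M)² = 4917976.36; s = √(4917976.36/13) = 615.066
Cutoffs: 904.786 ± 2.5·615.066 → [-632.9, 2442.5]
Outside: 3001 → excluded.
Retained (n=13): Σ = 9666, mean = 9666/13 = 743.538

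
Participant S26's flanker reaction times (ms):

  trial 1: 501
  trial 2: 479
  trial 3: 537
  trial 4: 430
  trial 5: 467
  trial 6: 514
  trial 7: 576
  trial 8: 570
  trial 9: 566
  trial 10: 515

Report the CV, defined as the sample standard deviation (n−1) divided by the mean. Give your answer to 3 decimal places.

n = 10, Σ = 5155, M = 515.5000
Σ(x−M)² = 20850.500; s = √(20850.500/9) = 48.1323
CV = 48.1323 / 515.5000 = 0.09337

0.093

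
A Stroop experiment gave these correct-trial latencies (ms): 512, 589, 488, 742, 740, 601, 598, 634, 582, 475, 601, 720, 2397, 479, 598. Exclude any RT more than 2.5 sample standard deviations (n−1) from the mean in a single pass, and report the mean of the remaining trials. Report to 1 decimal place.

597.1 ms

n = 15, ΣRT = 10756, M = 717.067
Σ(x−M)² = 3129968.93; s = √(3129968.93/14) = 472.831
Cutoffs: 717.067 ± 2.5·472.831 → [-465.0, 1899.1]
Outside: 2397 → excluded.
Retained (n=14): Σ = 8359, mean = 8359/14 = 597.071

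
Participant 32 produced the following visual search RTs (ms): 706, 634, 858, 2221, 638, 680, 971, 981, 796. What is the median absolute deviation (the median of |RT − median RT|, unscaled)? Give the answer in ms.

158 ms

Sorted: 634, 638, 680, 706, 796, 858, 971, 981, 2221 → median = 796
|x − 796|: 90, 162, 62, 1425, 158, 116, 175, 185, 0
Sorted deviations: 0, 62, 90, 116, 158, 162, 175, 185, 1425 → MAD = 158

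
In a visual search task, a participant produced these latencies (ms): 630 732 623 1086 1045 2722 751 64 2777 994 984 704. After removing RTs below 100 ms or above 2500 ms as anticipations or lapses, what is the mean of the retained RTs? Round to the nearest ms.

839 ms

Excluded: 64, 2722, 2777
Retained (n=9): Σ = 7549
Mean = 7549/9 = 838.7778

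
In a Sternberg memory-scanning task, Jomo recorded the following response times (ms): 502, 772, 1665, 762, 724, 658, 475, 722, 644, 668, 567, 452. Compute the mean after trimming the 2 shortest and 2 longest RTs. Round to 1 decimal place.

Sorted: 452, 475, 502, 567, 644, 658, 668, 722, 724, 762, 772, 1665
Drop lowest 2 (452, 475) and highest 2 (772, 1665)
Remaining (n=8): Σ = 5247, mean = 5247/8 = 655.875

655.9 ms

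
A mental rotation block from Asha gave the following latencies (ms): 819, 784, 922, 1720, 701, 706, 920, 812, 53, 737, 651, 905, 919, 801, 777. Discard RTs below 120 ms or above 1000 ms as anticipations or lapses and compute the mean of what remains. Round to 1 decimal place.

Excluded: 53, 1720
Retained (n=13): Σ = 10454
Mean = 10454/13 = 804.1538

804.2 ms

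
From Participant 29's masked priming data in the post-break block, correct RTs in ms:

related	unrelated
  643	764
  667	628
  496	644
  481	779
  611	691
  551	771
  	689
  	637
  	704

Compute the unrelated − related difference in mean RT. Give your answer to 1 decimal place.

M(related) = 3449/6 = 574.833
M(unrelated) = 6307/9 = 700.778
Difference = 700.778 − 574.833 = 125.944 ms

125.9 ms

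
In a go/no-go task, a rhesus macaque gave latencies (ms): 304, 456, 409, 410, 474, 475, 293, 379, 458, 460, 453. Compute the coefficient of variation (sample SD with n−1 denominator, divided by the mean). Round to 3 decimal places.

n = 11, Σ = 4571, M = 415.5455
Σ(x−M)² = 42638.727; s = √(42638.727/10) = 65.2983
CV = 65.2983 / 415.5455 = 0.15714

0.157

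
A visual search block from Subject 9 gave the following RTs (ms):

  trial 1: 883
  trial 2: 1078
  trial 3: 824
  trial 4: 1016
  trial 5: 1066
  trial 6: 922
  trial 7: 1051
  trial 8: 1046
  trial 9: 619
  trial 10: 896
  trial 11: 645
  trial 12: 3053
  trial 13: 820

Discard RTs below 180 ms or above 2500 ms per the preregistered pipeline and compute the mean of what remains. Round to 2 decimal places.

Excluded: 3053
Retained (n=12): Σ = 10866
Mean = 10866/12 = 905.5000

905.50 ms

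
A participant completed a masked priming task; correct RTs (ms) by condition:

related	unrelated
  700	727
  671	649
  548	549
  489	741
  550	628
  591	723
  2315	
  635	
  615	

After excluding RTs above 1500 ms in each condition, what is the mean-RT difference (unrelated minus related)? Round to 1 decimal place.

related: exclude 2315
M(related) = 4799/8 = 599.875
M(unrelated) = 4017/6 = 669.500
Difference = 669.500 − 599.875 = 69.625 ms

69.6 ms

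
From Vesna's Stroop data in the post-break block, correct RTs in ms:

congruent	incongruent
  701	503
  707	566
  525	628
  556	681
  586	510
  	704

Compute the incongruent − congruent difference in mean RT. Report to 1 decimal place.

M(congruent) = 3075/5 = 615.000
M(incongruent) = 3592/6 = 598.667
Difference = 598.667 − 615.000 = -16.333 ms

-16.3 ms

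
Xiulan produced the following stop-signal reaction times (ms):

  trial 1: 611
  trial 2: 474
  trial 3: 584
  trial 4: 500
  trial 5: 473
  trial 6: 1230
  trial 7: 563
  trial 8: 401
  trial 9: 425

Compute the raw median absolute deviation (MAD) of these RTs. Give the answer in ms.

75 ms

Sorted: 401, 425, 473, 474, 500, 563, 584, 611, 1230 → median = 500
|x − 500|: 111, 26, 84, 0, 27, 730, 63, 99, 75
Sorted deviations: 0, 26, 27, 63, 75, 84, 99, 111, 730 → MAD = 75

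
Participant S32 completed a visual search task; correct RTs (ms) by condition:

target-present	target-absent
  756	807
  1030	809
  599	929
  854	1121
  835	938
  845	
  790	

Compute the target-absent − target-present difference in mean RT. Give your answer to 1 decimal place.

105.2 ms

M(target-present) = 5709/7 = 815.571
M(target-absent) = 4604/5 = 920.800
Difference = 920.800 − 815.571 = 105.229 ms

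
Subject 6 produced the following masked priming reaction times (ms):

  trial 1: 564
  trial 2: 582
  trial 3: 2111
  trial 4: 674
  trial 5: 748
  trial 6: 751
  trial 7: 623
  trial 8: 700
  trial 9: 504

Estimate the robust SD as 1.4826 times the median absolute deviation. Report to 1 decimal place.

114.2 ms

Sorted: 504, 564, 582, 623, 674, 700, 748, 751, 2111 → median = 674
|x − 674| sorted: 0, 26, 51, 74, 77, 92, 110, 170, 1437 → MAD = 77
Robust SD ≈ 1.4826 × 77 = 114.160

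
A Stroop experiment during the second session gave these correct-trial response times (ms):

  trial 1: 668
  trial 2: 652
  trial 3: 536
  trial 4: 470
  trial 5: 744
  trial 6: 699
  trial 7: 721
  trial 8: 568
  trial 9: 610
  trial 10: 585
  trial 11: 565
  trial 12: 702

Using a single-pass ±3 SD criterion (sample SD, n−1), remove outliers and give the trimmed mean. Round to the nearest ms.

n = 12, ΣRT = 7520, M = 626.667
Σ(x−M)² = 77946.67; s = √(77946.67/11) = 84.179
Cutoffs: 626.667 ± 3·84.179 → [374.1, 879.2]
No RTs fall outside the cutoffs; all 12 retained. Mean = 7520/12 = 626.667

627 ms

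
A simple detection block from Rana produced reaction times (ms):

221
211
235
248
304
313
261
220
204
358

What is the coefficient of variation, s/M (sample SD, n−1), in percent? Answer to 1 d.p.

19.9%

n = 10, Σ = 2575, M = 257.5000
Σ(x−M)² = 23714.500; s = √(23714.500/9) = 51.3317
CV = 51.3317 / 257.5000 = 0.19935 = 19.935%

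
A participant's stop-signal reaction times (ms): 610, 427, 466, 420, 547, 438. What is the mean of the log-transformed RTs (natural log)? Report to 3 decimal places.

ln(RT): 6.4135, 6.0568, 6.1442, 6.0403, 6.3044, 6.0822
Σ ln(RT) = 37.0414
Mean = 37.0414/6 = 6.17356

6.174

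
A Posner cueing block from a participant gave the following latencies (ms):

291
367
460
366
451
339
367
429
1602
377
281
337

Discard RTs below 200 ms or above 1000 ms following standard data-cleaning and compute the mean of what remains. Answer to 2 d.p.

369.55 ms

Excluded: 1602
Retained (n=11): Σ = 4065
Mean = 4065/11 = 369.5455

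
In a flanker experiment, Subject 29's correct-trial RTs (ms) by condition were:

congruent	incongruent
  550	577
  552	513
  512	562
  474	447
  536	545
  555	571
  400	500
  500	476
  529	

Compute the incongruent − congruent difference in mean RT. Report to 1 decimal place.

11.9 ms

M(congruent) = 4608/9 = 512.000
M(incongruent) = 4191/8 = 523.875
Difference = 523.875 − 512.000 = 11.875 ms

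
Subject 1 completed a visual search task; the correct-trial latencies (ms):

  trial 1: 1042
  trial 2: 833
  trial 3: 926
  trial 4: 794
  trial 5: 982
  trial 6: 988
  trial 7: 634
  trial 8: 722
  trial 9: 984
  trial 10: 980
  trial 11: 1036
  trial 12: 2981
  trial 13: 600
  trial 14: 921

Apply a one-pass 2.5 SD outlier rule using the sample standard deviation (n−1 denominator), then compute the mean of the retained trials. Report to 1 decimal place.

n = 14, ΣRT = 14423, M = 1030.214
Σ(x−M)² = 4369046.36; s = √(4369046.36/13) = 579.724
Cutoffs: 1030.214 ± 2.5·579.724 → [-419.1, 2479.5]
Outside: 2981 → excluded.
Retained (n=13): Σ = 11442, mean = 11442/13 = 880.154

880.2 ms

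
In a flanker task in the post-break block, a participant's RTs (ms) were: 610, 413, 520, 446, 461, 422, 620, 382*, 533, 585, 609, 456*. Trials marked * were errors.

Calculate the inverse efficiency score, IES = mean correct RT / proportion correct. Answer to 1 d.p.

Correct trials (n=10): 610, 413, 520, 446, 461, 422, 620, 533, 585, 609
Mean correct RT = 5219/10 = 521.9000 ms
Proportion correct = 10/12
IES = 521.9000 / (10/12) = 626.280 ms

626.3 ms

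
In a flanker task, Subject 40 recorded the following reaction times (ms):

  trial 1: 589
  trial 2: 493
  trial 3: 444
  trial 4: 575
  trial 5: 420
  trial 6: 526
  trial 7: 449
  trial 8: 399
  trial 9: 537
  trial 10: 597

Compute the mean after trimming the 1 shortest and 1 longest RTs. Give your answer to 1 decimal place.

504.1 ms

Sorted: 399, 420, 444, 449, 493, 526, 537, 575, 589, 597
Drop lowest 1 (399) and highest 1 (597)
Remaining (n=8): Σ = 4033, mean = 4033/8 = 504.125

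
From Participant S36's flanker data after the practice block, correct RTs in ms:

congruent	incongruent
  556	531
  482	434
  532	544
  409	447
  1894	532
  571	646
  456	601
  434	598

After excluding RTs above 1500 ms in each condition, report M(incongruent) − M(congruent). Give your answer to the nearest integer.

congruent: exclude 1894
M(congruent) = 3440/7 = 491.429
M(incongruent) = 4333/8 = 541.625
Difference = 541.625 − 491.429 = 50.196 ms

50 ms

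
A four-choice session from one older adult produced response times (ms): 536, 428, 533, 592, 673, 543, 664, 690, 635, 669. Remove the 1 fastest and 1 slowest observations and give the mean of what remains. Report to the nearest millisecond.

606 ms

Sorted: 428, 533, 536, 543, 592, 635, 664, 669, 673, 690
Drop lowest 1 (428) and highest 1 (690)
Remaining (n=8): Σ = 4845, mean = 4845/8 = 605.625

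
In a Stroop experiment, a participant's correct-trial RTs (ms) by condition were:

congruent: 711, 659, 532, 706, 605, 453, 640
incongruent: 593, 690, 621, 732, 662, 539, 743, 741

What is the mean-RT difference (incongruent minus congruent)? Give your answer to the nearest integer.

M(congruent) = 4306/7 = 615.143
M(incongruent) = 5321/8 = 665.125
Difference = 665.125 − 615.143 = 49.982 ms

50 ms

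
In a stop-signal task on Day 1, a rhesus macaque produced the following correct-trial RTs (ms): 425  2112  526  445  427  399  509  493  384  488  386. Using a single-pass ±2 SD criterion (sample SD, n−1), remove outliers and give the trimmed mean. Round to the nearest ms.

448 ms

n = 11, ΣRT = 6594, M = 599.455
Σ(x−M)² = 2541322.73; s = √(2541322.73/10) = 504.115
Cutoffs: 599.455 ± 2·504.115 → [-408.8, 1607.7]
Outside: 2112 → excluded.
Retained (n=10): Σ = 4482, mean = 4482/10 = 448.200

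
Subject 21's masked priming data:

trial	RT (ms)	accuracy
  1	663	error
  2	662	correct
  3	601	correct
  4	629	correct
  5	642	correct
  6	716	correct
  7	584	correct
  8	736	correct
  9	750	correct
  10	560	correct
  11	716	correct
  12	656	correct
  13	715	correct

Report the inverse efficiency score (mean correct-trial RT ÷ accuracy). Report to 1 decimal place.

719.2 ms

Correct trials (n=12): 662, 601, 629, 642, 716, 584, 736, 750, 560, 716, 656, 715
Mean correct RT = 7967/12 = 663.9167 ms
Proportion correct = 12/13
IES = 663.9167 / (12/13) = 719.243 ms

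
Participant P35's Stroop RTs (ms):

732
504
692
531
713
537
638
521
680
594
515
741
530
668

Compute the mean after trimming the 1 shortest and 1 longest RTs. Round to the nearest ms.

Sorted: 504, 515, 521, 530, 531, 537, 594, 638, 668, 680, 692, 713, 732, 741
Drop lowest 1 (504) and highest 1 (741)
Remaining (n=12): Σ = 7351, mean = 7351/12 = 612.583

613 ms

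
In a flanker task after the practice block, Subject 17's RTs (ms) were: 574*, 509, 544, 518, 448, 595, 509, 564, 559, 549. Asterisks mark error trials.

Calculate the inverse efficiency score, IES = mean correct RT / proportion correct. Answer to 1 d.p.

592.0 ms

Correct trials (n=9): 509, 544, 518, 448, 595, 509, 564, 559, 549
Mean correct RT = 4795/9 = 532.7778 ms
Proportion correct = 9/10
IES = 532.7778 / (9/10) = 591.975 ms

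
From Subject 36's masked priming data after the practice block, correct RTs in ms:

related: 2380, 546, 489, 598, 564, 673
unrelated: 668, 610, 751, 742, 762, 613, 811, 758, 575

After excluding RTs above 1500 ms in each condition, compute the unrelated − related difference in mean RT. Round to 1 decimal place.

124.9 ms

related: exclude 2380
M(related) = 2870/5 = 574.000
M(unrelated) = 6290/9 = 698.889
Difference = 698.889 − 574.000 = 124.889 ms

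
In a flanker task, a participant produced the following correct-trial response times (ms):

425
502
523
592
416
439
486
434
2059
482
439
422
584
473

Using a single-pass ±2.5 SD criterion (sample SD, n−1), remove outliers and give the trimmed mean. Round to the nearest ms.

478 ms

n = 14, ΣRT = 8276, M = 591.143
Σ(x−M)² = 2362047.71; s = √(2362047.71/13) = 426.258
Cutoffs: 591.143 ± 2.5·426.258 → [-474.5, 1656.8]
Outside: 2059 → excluded.
Retained (n=13): Σ = 6217, mean = 6217/13 = 478.231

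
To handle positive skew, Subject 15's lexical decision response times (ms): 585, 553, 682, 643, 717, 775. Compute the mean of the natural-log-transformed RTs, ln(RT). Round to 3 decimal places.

6.484

ln(RT): 6.3716, 6.3154, 6.5250, 6.4661, 6.5751, 6.6529
Σ ln(RT) = 38.9061
Mean = 38.9061/6 = 6.48435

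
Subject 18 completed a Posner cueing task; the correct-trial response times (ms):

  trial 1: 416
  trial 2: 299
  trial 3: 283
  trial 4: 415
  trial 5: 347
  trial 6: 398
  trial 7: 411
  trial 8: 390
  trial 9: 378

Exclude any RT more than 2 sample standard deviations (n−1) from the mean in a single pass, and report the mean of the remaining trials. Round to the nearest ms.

n = 9, ΣRT = 3337, M = 370.778
Σ(x−M)² = 20203.56; s = √(20203.56/8) = 50.254
Cutoffs: 370.778 ± 2·50.254 → [270.3, 471.3]
No RTs fall outside the cutoffs; all 9 retained. Mean = 3337/9 = 370.778

371 ms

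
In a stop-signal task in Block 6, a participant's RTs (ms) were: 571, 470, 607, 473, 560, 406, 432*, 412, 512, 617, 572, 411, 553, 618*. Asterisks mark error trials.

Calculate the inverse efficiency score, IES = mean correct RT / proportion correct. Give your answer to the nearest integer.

Correct trials (n=12): 571, 470, 607, 473, 560, 406, 412, 512, 617, 572, 411, 553
Mean correct RT = 6164/12 = 513.6667 ms
Proportion correct = 12/14
IES = 513.6667 / (12/14) = 599.278 ms

599 ms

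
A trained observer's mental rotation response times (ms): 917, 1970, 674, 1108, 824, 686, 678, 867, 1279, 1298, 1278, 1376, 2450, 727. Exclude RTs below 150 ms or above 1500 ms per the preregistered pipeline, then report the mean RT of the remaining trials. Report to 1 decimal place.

976.0 ms

Excluded: 1970, 2450
Retained (n=12): Σ = 11712
Mean = 11712/12 = 976.0000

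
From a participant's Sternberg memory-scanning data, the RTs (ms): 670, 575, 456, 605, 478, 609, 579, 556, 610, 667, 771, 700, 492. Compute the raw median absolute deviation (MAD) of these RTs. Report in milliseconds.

Sorted: 456, 478, 492, 556, 575, 579, 605, 609, 610, 667, 670, 700, 771 → median = 605
|x − 605|: 65, 30, 149, 0, 127, 4, 26, 49, 5, 62, 166, 95, 113
Sorted deviations: 0, 4, 5, 26, 30, 49, 62, 65, 95, 113, 127, 149, 166 → MAD = 62

62 ms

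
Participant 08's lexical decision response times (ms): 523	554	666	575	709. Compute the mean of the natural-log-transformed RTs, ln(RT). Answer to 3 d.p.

6.399

ln(RT): 6.2596, 6.3172, 6.5013, 6.3544, 6.5639
Σ ln(RT) = 31.9963
Mean = 31.9963/5 = 6.39925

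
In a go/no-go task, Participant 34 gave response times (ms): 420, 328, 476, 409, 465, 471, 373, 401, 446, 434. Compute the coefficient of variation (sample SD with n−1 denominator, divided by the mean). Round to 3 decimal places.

n = 10, Σ = 4223, M = 422.3000
Σ(x−M)² = 19736.100; s = √(19736.100/9) = 46.8284
CV = 46.8284 / 422.3000 = 0.11089

0.111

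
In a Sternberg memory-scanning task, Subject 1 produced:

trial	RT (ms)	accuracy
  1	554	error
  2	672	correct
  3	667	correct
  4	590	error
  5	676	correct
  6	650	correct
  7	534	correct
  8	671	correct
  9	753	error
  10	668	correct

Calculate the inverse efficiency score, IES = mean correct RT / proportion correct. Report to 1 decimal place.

Correct trials (n=7): 672, 667, 676, 650, 534, 671, 668
Mean correct RT = 4538/7 = 648.2857 ms
Proportion correct = 7/10
IES = 648.2857 / (7/10) = 926.122 ms

926.1 ms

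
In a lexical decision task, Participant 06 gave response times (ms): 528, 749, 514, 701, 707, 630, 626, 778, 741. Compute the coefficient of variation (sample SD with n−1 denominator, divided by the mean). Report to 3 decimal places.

0.144

n = 9, Σ = 5974, M = 663.7778
Σ(x−M)² = 72963.556; s = √(72963.556/8) = 95.5010
CV = 95.5010 / 663.7778 = 0.14387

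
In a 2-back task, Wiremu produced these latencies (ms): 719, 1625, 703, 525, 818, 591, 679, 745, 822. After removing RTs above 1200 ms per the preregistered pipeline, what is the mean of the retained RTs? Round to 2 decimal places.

700.25 ms

Excluded: 1625
Retained (n=8): Σ = 5602
Mean = 5602/8 = 700.2500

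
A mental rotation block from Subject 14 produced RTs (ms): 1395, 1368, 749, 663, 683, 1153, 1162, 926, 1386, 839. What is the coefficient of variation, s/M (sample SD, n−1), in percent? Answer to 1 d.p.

n = 10, Σ = 10324, M = 1032.4000
Σ(x−M)² = 788056.400; s = √(788056.400/9) = 295.9085
CV = 295.9085 / 1032.4000 = 0.28662 = 28.662%

28.7%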